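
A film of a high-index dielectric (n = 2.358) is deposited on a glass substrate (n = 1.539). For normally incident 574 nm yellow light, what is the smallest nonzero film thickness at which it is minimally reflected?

Ray reflecting at the top interface goes from n = 1.0 toward n = 2.358: a half-wave phase shift.
Bottom surface (2.358 → 1.539): reflection off a lower-index medium gives no phase shift.
Exactly one π shift → a net half-wave offset.
With one net inversion, destructive interference in reflection requires 2 n t = m λ.
The smallest nonzero thickness corresponds to m = 1: t = m λ / (2 n) = 1.00 × 574 / (2 × 2.358) = 122 nm.

122 nm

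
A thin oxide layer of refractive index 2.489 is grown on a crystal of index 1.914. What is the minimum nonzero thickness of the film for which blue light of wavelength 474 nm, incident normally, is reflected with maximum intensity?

47.6 nm

At the upper boundary (n = 1.0 to n = 2.489) the reflected ray undergoes a half-wave phase shift.
Ray reflecting at the bottom interface goes from n = 2.489 toward n = 1.914: no phase shift.
Net: one phase inversion between the two reflected rays.
For strong reflection here: 2 n t = (m + ½) λ.
Minimum at m = 0: t = λ / (4 n) = 474 / (4 × 2.489) = 47.6 nm.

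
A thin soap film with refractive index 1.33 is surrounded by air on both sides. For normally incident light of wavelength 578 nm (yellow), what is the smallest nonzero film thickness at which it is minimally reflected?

Ray reflecting at the top interface goes from n = 1.0 toward n = 1.33: a half-wave phase shift.
At the lower boundary (n = 1.33 to n = 1.0) the reflected ray undergoes no phase shift.
Net: one phase inversion between the two reflected rays.
So the condition for destructive reflection is 2 n t = m λ.
The smallest nonzero thickness corresponds to m = 1: t = m λ / (2 n) = 1.00 × 578 / (2 × 1.33) = 217 nm.

217 nm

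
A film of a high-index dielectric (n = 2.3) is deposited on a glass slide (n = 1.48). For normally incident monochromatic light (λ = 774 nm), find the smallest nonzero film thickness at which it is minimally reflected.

Ray reflecting at the top interface goes from n = 1.0 toward n = 2.3: a half-wave phase shift.
At the lower boundary (n = 2.3 to n = 1.48) the reflected ray undergoes no phase shift.
Exactly one π shift → a net half-wave offset.
With one net inversion, destructive interference in reflection requires 2 n t = m λ.
Minimum nonzero at m = 1: t = λ / (2 n) = 774 / (2 × 2.3) = 168 nm.

168 nm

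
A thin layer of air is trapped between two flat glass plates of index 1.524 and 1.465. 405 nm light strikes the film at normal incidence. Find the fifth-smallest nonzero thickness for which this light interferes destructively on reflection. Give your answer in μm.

At the upper boundary (n = 1.524 to n = 1.0) the reflected ray undergoes no phase shift.
At the lower boundary (n = 1.0 to n = 1.465) the reflected ray undergoes a half-wave phase shift.
The two reflections differ by half a wavelength.
For weak reflection here: 2 n t = m λ.
The fifth-smallest nonzero thickness corresponds to m = 5: t = m λ / (2 n) = 5.00 × 405 / (2 × 1.0) = 1013 nm.

1.01 μm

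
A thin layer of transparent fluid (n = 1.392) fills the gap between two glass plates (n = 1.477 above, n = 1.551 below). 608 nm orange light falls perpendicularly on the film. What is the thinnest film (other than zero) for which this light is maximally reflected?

Ray reflecting at the top interface goes from n = 1.477 toward n = 1.392: no phase shift.
At the lower boundary (n = 1.392 to n = 1.551) the reflected ray undergoes a half-wave phase shift.
The two reflections differ by half a wavelength.
With one net inversion, constructive interference in reflection requires 2 n t = (m + ½) λ.
Minimum at m = 0: t = λ / (4 n) = 608 / (4 × 1.392) = 109 nm.

109 nm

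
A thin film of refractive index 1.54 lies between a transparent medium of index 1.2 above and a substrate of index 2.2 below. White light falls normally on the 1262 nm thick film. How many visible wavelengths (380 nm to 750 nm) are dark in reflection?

At the upper boundary (n = 1.2 to n = 1.54) the reflected ray undergoes a half-wave phase shift.
At the lower boundary (n = 1.54 to n = 2.2) the reflected ray undergoes a half-wave phase shift.
Net: no relative phase inversion (both shifts match).
For dark reflection here: 2 n t = (m + ½) λ.
λ = 2 n t / (m + ½) = 3887 / (m + ½) nm.
m=4: 864 nm (IR); m=5: 707 nm (visible); m=6: 598 nm (visible); m=7: 518 nm (visible); m=8: 457 nm (visible); m=9: 409 nm (visible); m=10: 370 nm (UV).

5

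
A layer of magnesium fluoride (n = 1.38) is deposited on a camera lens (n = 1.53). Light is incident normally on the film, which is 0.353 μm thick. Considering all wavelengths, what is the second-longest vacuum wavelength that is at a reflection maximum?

487 nm

Top surface (1.0 → 1.38): reflection off a higher-index medium gives a half-wave phase shift.
At the lower boundary (n = 1.38 to n = 1.53) the reflected ray undergoes a half-wave phase shift.
Zero or two π shifts → no net half-wave offset.
With no net inversion, constructive interference in reflection requires 2 n t = m λ.
λ = 2 n t / m. The second-longest wavelength is m = 2: λ = 2 × 1.38 × 353 / 2.00 = 487 nm.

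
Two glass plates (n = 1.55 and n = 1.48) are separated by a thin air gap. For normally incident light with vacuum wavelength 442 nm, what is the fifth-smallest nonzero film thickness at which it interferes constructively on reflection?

Top surface (1.55 → 1.0): reflection off a lower-index medium gives no phase shift.
Bottom surface (1.0 → 1.48): reflection off a higher-index medium gives a half-wave phase shift.
Net: one phase inversion between the two reflected rays.
With one net inversion, constructive interference in reflection requires 2 n t = (m + ½) λ.
The fifth-smallest nonzero thickness corresponds to m = 4: t = (m + ½) λ / (2 n) = 4.50 × 442 / (2 × 1.0) = 995 nm.

995 nm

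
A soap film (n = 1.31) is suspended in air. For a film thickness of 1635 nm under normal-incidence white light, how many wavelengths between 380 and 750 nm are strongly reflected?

Top surface (1.0 → 1.31): reflection off a higher-index medium gives a half-wave phase shift.
Bottom surface (1.31 → 1.0): reflection off a lower-index medium gives no phase shift.
The two reflections differ by half a wavelength.
For maximum reflection here: 2 n t = (m + ½) λ.
λ = 2 n t / (m + ½) = 4284 / (m + ½) nm.
m=5: 779 nm (IR); m=6: 659 nm (visible); m=7: 571 nm (visible); m=8: 504 nm (visible); m=9: 451 nm (visible); m=10: 408 nm (visible); m=11: 372 nm (UV).

5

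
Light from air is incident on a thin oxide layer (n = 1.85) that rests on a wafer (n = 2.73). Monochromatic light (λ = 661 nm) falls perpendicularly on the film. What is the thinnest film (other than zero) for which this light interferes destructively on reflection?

89.3 nm

Ray reflecting at the top interface goes from n = 1.0 toward n = 1.85: a half-wave phase shift.
Bottom surface (1.85 → 2.73): reflection off a higher-index medium gives a half-wave phase shift.
Zero or two π shifts → no net half-wave offset.
So the condition for destructive reflection is 2 n t = (m + ½) λ.
Minimum at m = 0: t = λ / (4 n) = 661 / (4 × 1.85) = 89.3 nm.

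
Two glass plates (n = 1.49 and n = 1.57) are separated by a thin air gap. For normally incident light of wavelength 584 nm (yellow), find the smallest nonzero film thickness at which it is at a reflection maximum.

146 nm

Top surface (1.49 → 1.0): reflection off a lower-index medium gives no phase shift.
Ray reflecting at the bottom interface goes from n = 1.0 toward n = 1.57: a half-wave phase shift.
Net: one phase inversion between the two reflected rays.
For strong reflection here: 2 n t = (m + ½) λ.
Minimum at m = 0: t = λ / (4 n) = 584 / (4 × 1.0) = 146 nm.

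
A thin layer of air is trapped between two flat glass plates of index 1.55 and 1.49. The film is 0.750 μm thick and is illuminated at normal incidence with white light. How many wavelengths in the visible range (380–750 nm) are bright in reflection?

2

Top surface (1.55 → 1.0): reflection off a lower-index medium gives no phase shift.
Bottom surface (1.0 → 1.49): reflection off a higher-index medium gives a half-wave phase shift.
The two reflections differ by half a wavelength.
So the condition for constructive reflection is 2 n t = (m + ½) λ.
λ = 2 n t / (m + ½) = 1500 / (m + ½) nm.
m=1: 1000 nm (IR); m=2: 600 nm (visible); m=3: 429 nm (visible); m=4: 333 nm (UV).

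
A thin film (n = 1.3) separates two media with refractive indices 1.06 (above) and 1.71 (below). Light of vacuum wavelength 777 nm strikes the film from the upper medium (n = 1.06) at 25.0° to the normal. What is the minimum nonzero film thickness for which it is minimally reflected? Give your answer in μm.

Ray reflecting at the top interface goes from n = 1.06 toward n = 1.3: a half-wave phase shift.
Bottom surface (1.3 → 1.71): reflection off a higher-index medium gives a half-wave phase shift.
Zero or two π shifts → no net half-wave offset.
For dark reflection here: 2 n t cos θ_r = (m + ½) λ.
Snell's law: 1.06 sin 25.0° = 1.3 sin θ_r → sin θ_r = 0.345, cos θ_r = 0.939.
Minimum at m = 0: t = λ / (4 n cos θ_r) = 777 / (4 × 1.3 × 0.939) = 159 nm.

0.159 μm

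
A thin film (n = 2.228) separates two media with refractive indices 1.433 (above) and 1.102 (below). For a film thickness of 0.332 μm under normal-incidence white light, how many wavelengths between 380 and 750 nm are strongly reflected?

2

Top surface (1.433 → 2.228): reflection off a higher-index medium gives a half-wave phase shift.
Bottom surface (2.228 → 1.102): reflection off a lower-index medium gives no phase shift.
Exactly one π shift → a net half-wave offset.
For strong reflection here: 2 n t = (m + ½) λ.
λ = 2 n t / (m + ½) = 1479 / (m + ½) nm.
m=1: 986 nm (IR); m=2: 592 nm (visible); m=3: 423 nm (visible); m=4: 329 nm (UV).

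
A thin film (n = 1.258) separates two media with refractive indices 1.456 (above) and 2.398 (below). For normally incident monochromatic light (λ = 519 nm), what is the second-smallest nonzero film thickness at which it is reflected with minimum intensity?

413 nm

Top surface (1.456 → 1.258): reflection off a lower-index medium gives no phase shift.
At the lower boundary (n = 1.258 to n = 2.398) the reflected ray undergoes a half-wave phase shift.
Exactly one π shift → a net half-wave offset.
So the condition for destructive reflection is 2 n t = m λ.
The second-smallest nonzero thickness corresponds to m = 2: t = m λ / (2 n) = 2.00 × 519 / (2 × 1.258) = 413 nm.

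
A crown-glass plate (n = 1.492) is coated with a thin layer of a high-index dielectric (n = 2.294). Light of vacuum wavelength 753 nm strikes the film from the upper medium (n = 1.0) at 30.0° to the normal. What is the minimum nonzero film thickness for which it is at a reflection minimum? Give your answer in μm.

At the upper boundary (n = 1.0 to n = 2.294) the reflected ray undergoes a half-wave phase shift.
At the lower boundary (n = 2.294 to n = 1.492) the reflected ray undergoes no phase shift.
The two reflections differ by half a wavelength.
For dark reflection here: 2 n t cos θ_r = m λ.
Snell's law: 1.0 sin 30.0° = 2.294 sin θ_r → sin θ_r = 0.218, cos θ_r = 0.976.
Minimum nonzero at m = 1: t = λ / (2 n cos θ_r) = 753 / (2 × 2.294 × 0.976) = 168 nm.

0.168 μm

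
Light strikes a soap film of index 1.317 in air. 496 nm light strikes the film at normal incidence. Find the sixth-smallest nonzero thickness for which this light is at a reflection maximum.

1036 nm

Ray reflecting at the top interface goes from n = 1.0 toward n = 1.317: a half-wave phase shift.
Bottom surface (1.317 → 1.0): reflection off a lower-index medium gives no phase shift.
Exactly one π shift → a net half-wave offset.
For bright reflection here: 2 n t = (m + ½) λ.
The sixth-smallest nonzero thickness corresponds to m = 5: t = (m + ½) λ / (2 n) = 5.50 × 496 / (2 × 1.317) = 1036 nm.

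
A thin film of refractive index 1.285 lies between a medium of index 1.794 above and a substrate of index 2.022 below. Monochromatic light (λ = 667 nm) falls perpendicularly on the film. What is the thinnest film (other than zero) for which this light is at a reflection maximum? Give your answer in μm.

At the upper boundary (n = 1.794 to n = 1.285) the reflected ray undergoes no phase shift.
Bottom surface (1.285 → 2.022): reflection off a higher-index medium gives a half-wave phase shift.
Exactly one π shift → a net half-wave offset.
So the condition for constructive reflection is 2 n t = (m + ½) λ.
Minimum at m = 0: t = λ / (4 n) = 667 / (4 × 1.285) = 130 nm.

0.130 μm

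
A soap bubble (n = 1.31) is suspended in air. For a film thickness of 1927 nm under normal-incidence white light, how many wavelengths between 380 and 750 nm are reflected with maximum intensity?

At the upper boundary (n = 1.0 to n = 1.31) the reflected ray undergoes a half-wave phase shift.
Bottom surface (1.31 → 1.0): reflection off a lower-index medium gives no phase shift.
Exactly one π shift → a net half-wave offset.
For maximum reflection here: 2 n t = (m + ½) λ.
λ = 2 n t / (m + ½) = 5049 / (m + ½) nm.
m=6: 777 nm (IR); m=7: 673 nm (visible); m=8: 594 nm (visible); m=9: 531 nm (visible); m=10: 481 nm (visible); m=11: 439 nm (visible); m=12: 404 nm (visible); m=13: 374 nm (UV).

6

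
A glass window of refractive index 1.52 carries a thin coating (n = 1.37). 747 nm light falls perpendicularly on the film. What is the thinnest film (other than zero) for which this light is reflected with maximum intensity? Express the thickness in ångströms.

2726 Å

Top surface (1.0 → 1.37): reflection off a higher-index medium gives a half-wave phase shift.
Ray reflecting at the bottom interface goes from n = 1.37 toward n = 1.52: a half-wave phase shift.
Zero or two π shifts → no net half-wave offset.
With no net inversion, constructive interference in reflection requires 2 n t = m λ.
Minimum nonzero at m = 1: t = λ / (2 n) = 747 / (2 × 1.37) = 273 nm.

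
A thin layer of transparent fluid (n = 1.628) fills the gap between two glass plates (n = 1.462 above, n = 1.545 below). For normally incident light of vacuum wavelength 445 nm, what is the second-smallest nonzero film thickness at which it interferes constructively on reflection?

Ray reflecting at the top interface goes from n = 1.462 toward n = 1.628: a half-wave phase shift.
Ray reflecting at the bottom interface goes from n = 1.628 toward n = 1.545: no phase shift.
Exactly one π shift → a net half-wave offset.
For bright reflection here: 2 n t = (m + ½) λ.
The second-smallest nonzero thickness corresponds to m = 1: t = (m + ½) λ / (2 n) = 1.50 × 445 / (2 × 1.628) = 205 nm.

205 nm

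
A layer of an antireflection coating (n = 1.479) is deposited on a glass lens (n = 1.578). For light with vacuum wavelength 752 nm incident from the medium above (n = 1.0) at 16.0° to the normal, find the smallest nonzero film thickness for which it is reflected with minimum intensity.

129 nm

Ray reflecting at the top interface goes from n = 1.0 toward n = 1.479: a half-wave phase shift.
Ray reflecting at the bottom interface goes from n = 1.479 toward n = 1.578: a half-wave phase shift.
The two reflections carry the same phase change, so no net offset.
So the condition for destructive reflection is 2 n t cos θ_r = (m + ½) λ.
Snell's law: 1.0 sin 16.0° = 1.479 sin θ_r → sin θ_r = 0.186, cos θ_r = 0.982.
Minimum at m = 0: t = λ / (4 n cos θ_r) = 752 / (4 × 1.479 × 0.982) = 129 nm.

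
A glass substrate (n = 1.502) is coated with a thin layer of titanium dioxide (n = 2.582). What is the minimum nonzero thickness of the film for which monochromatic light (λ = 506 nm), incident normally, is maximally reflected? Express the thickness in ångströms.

At the upper boundary (n = 1.0 to n = 2.582) the reflected ray undergoes a half-wave phase shift.
At the lower boundary (n = 2.582 to n = 1.502) the reflected ray undergoes no phase shift.
The two reflections differ by half a wavelength.
For strong reflection here: 2 n t = (m + ½) λ.
Minimum at m = 0: t = λ / (4 n) = 506 / (4 × 2.582) = 49.0 nm.

490 Å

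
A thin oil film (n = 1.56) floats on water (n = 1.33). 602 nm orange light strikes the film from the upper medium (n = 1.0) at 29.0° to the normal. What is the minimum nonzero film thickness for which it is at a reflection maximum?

102 nm

At the upper boundary (n = 1.0 to n = 1.56) the reflected ray undergoes a half-wave phase shift.
Ray reflecting at the bottom interface goes from n = 1.56 toward n = 1.33: no phase shift.
Net: one phase inversion between the two reflected rays.
For strong reflection here: 2 n t cos θ_r = (m + ½) λ.
Snell's law: 1.0 sin 29.0° = 1.56 sin θ_r → sin θ_r = 0.311, cos θ_r = 0.950.
Minimum at m = 0: t = λ / (4 n cos θ_r) = 602 / (4 × 1.56 × 0.950) = 102 nm.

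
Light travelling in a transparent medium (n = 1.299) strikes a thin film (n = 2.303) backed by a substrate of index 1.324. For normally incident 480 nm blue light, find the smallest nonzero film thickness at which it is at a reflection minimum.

At the upper boundary (n = 1.299 to n = 2.303) the reflected ray undergoes a half-wave phase shift.
Bottom surface (2.303 → 1.324): reflection off a lower-index medium gives no phase shift.
Exactly one π shift → a net half-wave offset.
For weak reflection here: 2 n t = m λ.
Minimum nonzero at m = 1: t = λ / (2 n) = 480 / (2 × 2.303) = 104 nm.

104 nm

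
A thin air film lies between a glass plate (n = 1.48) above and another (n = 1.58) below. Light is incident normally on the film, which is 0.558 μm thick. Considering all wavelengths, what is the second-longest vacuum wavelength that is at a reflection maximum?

At the upper boundary (n = 1.48 to n = 1.0) the reflected ray undergoes no phase shift.
Ray reflecting at the bottom interface goes from n = 1.0 toward n = 1.58: a half-wave phase shift.
Exactly one π shift → a net half-wave offset.
For strong reflection here: 2 n t = (m + ½) λ.
λ = 2 n t / (m + ½). The second-longest wavelength is m = 1: λ = 2 × 1.0 × 558 / 1.50 = 744 nm.

744 nm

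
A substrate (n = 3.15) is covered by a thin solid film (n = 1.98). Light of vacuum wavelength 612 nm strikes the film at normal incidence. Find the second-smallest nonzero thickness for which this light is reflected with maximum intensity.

309 nm

Top surface (1.0 → 1.98): reflection off a higher-index medium gives a half-wave phase shift.
At the lower boundary (n = 1.98 to n = 3.15) the reflected ray undergoes a half-wave phase shift.
Zero or two π shifts → no net half-wave offset.
So the condition for constructive reflection is 2 n t = m λ.
The second-smallest nonzero thickness corresponds to m = 2: t = m λ / (2 n) = 2.00 × 612 / (2 × 1.98) = 309 nm.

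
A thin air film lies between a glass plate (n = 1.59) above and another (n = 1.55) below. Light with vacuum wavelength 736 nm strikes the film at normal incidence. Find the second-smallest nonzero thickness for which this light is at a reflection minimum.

736 nm

At the upper boundary (n = 1.59 to n = 1.0) the reflected ray undergoes no phase shift.
At the lower boundary (n = 1.0 to n = 1.55) the reflected ray undergoes a half-wave phase shift.
The two reflections differ by half a wavelength.
For weak reflection here: 2 n t = m λ.
The second-smallest nonzero thickness corresponds to m = 2: t = m λ / (2 n) = 2.00 × 736 / (2 × 1.0) = 736 nm.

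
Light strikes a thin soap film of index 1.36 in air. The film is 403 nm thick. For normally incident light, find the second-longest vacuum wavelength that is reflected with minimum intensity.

548 nm

Ray reflecting at the top interface goes from n = 1.0 toward n = 1.36: a half-wave phase shift.
Ray reflecting at the bottom interface goes from n = 1.36 toward n = 1.0: no phase shift.
Exactly one π shift → a net half-wave offset.
For minimum reflection here: 2 n t = m λ.
λ = 2 n t / m. The second-longest wavelength is m = 2: λ = 2 × 1.36 × 403 / 2.00 = 548 nm.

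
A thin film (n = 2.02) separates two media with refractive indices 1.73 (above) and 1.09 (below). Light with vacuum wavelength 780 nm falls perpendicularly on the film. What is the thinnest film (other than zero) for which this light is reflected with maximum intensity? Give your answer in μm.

0.0965 μm

Ray reflecting at the top interface goes from n = 1.73 toward n = 2.02: a half-wave phase shift.
Ray reflecting at the bottom interface goes from n = 2.02 toward n = 1.09: no phase shift.
Net: one phase inversion between the two reflected rays.
With one net inversion, constructive interference in reflection requires 2 n t = (m + ½) λ.
Minimum at m = 0: t = λ / (4 n) = 780 / (4 × 2.02) = 96.5 nm.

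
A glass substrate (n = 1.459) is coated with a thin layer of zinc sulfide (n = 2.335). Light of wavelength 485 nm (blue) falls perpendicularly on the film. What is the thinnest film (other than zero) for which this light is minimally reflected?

Ray reflecting at the top interface goes from n = 1.0 toward n = 2.335: a half-wave phase shift.
Bottom surface (2.335 → 1.459): reflection off a lower-index medium gives no phase shift.
Exactly one π shift → a net half-wave offset.
So the condition for destructive reflection is 2 n t = m λ.
Minimum nonzero at m = 1: t = λ / (2 n) = 485 / (2 × 2.335) = 104 nm.

104 nm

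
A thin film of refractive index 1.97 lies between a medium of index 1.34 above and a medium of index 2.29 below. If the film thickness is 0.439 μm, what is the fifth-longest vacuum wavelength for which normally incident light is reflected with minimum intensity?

384 nm

Ray reflecting at the top interface goes from n = 1.34 toward n = 1.97: a half-wave phase shift.
Ray reflecting at the bottom interface goes from n = 1.97 toward n = 2.29: a half-wave phase shift.
The two reflections carry the same phase change, so no net offset.
So the condition for destructive reflection is 2 n t = (m + ½) λ.
λ = 2 n t / (m + ½). The fifth-longest wavelength is m = 4: λ = 2 × 1.97 × 439 / 4.50 = 384 nm.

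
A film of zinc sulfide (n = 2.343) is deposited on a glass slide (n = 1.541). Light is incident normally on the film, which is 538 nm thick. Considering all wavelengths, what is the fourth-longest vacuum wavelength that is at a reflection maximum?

Top surface (1.0 → 2.343): reflection off a higher-index medium gives a half-wave phase shift.
Bottom surface (2.343 → 1.541): reflection off a lower-index medium gives no phase shift.
Net: one phase inversion between the two reflected rays.
With one net inversion, constructive interference in reflection requires 2 n t = (m + ½) λ.
λ = 2 n t / (m + ½). The fourth-longest wavelength is m = 3: λ = 2 × 2.343 × 538 / 3.50 = 720 nm.

720 nm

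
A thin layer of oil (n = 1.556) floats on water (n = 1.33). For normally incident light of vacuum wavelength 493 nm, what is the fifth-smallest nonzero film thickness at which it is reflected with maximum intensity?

Ray reflecting at the top interface goes from n = 1.0 toward n = 1.556: a half-wave phase shift.
At the lower boundary (n = 1.556 to n = 1.33) the reflected ray undergoes no phase shift.
Net: one phase inversion between the two reflected rays.
With one net inversion, constructive interference in reflection requires 2 n t = (m + ½) λ.
The fifth-smallest nonzero thickness corresponds to m = 4: t = (m + ½) λ / (2 n) = 4.50 × 493 / (2 × 1.556) = 713 nm.

713 nm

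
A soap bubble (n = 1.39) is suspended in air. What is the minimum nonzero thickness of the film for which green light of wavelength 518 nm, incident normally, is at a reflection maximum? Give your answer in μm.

Ray reflecting at the top interface goes from n = 1.0 toward n = 1.39: a half-wave phase shift.
Bottom surface (1.39 → 1.0): reflection off a lower-index medium gives no phase shift.
Exactly one π shift → a net half-wave offset.
For strong reflection here: 2 n t = (m + ½) λ.
Minimum at m = 0: t = λ / (4 n) = 518 / (4 × 1.39) = 93.2 nm.

0.0932 μm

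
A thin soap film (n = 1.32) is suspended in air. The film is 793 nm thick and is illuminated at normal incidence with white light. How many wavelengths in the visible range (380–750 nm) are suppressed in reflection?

Top surface (1.0 → 1.32): reflection off a higher-index medium gives a half-wave phase shift.
Bottom surface (1.32 → 1.0): reflection off a lower-index medium gives no phase shift.
The two reflections differ by half a wavelength.
So the condition for destructive reflection is 2 n t = m λ.
λ = 2 n t / m = 2094 / m nm.
m=2: 1047 nm (IR); m=3: 698 nm (visible); m=4: 523 nm (visible); m=5: 419 nm (visible); m=6: 349 nm (UV).

3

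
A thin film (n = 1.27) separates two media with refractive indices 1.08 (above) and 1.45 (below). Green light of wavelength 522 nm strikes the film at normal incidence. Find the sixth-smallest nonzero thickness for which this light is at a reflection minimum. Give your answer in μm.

1.13 μm

Ray reflecting at the top interface goes from n = 1.08 toward n = 1.27: a half-wave phase shift.
At the lower boundary (n = 1.27 to n = 1.45) the reflected ray undergoes a half-wave phase shift.
Net: no relative phase inversion (both shifts match).
With no net inversion, destructive interference in reflection requires 2 n t = (m + ½) λ.
The sixth-smallest nonzero thickness corresponds to m = 5: t = (m + ½) λ / (2 n) = 5.50 × 522 / (2 × 1.27) = 1130 nm.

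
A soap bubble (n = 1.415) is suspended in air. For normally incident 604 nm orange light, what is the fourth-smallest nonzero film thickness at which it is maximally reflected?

747 nm

Top surface (1.0 → 1.415): reflection off a higher-index medium gives a half-wave phase shift.
Bottom surface (1.415 → 1.0): reflection off a lower-index medium gives no phase shift.
Net: one phase inversion between the two reflected rays.
With one net inversion, constructive interference in reflection requires 2 n t = (m + ½) λ.
The fourth-smallest nonzero thickness corresponds to m = 3: t = (m + ½) λ / (2 n) = 3.50 × 604 / (2 × 1.415) = 747 nm.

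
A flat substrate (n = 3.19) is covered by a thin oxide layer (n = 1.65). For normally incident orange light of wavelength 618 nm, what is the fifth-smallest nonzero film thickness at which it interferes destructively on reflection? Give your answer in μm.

At the upper boundary (n = 1.0 to n = 1.65) the reflected ray undergoes a half-wave phase shift.
Ray reflecting at the bottom interface goes from n = 1.65 toward n = 3.19: a half-wave phase shift.
Net: no relative phase inversion (both shifts match).
With no net inversion, destructive interference in reflection requires 2 n t = (m + ½) λ.
The fifth-smallest nonzero thickness corresponds to m = 4: t = (m + ½) λ / (2 n) = 4.50 × 618 / (2 × 1.65) = 843 nm.

0.843 μm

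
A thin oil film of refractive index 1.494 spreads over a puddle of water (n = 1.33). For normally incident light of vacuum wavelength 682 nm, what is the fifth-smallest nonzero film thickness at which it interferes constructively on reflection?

Ray reflecting at the top interface goes from n = 1.0 toward n = 1.494: a half-wave phase shift.
Bottom surface (1.494 → 1.33): reflection off a lower-index medium gives no phase shift.
The two reflections differ by half a wavelength.
With one net inversion, constructive interference in reflection requires 2 n t = (m + ½) λ.
The fifth-smallest nonzero thickness corresponds to m = 4: t = (m + ½) λ / (2 n) = 4.50 × 682 / (2 × 1.494) = 1027 nm.

1027 nm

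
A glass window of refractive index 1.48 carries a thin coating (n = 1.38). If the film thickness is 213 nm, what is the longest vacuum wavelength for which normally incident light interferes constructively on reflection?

588 nm

At the upper boundary (n = 1.0 to n = 1.38) the reflected ray undergoes a half-wave phase shift.
Ray reflecting at the bottom interface goes from n = 1.38 toward n = 1.48: a half-wave phase shift.
Net: no relative phase inversion (both shifts match).
With no net inversion, constructive interference in reflection requires 2 n t = m λ.
λ = 2 n t / m. The longest wavelength is m = 1: λ = 2 × 1.38 × 213 / 1.00 = 588 nm.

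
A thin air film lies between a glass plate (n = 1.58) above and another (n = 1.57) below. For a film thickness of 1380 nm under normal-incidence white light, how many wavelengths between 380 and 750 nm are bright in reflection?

3

Ray reflecting at the top interface goes from n = 1.58 toward n = 1.0: no phase shift.
At the lower boundary (n = 1.0 to n = 1.57) the reflected ray undergoes a half-wave phase shift.
The two reflections differ by half a wavelength.
With one net inversion, constructive interference in reflection requires 2 n t = (m + ½) λ.
λ = 2 n t / (m + ½) = 2760 / (m + ½) nm.
m=3: 789 nm (IR); m=4: 613 nm (visible); m=5: 502 nm (visible); m=6: 425 nm (visible); m=7: 368 nm (UV).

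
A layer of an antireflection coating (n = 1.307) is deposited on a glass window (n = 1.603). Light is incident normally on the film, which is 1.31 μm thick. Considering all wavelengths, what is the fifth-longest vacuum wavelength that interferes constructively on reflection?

685 nm

At the upper boundary (n = 1.0 to n = 1.307) the reflected ray undergoes a half-wave phase shift.
Ray reflecting at the bottom interface goes from n = 1.307 toward n = 1.603: a half-wave phase shift.
Zero or two π shifts → no net half-wave offset.
With no net inversion, constructive interference in reflection requires 2 n t = m λ.
λ = 2 n t / m. The fifth-longest wavelength is m = 5: λ = 2 × 1.307 × 1310 / 5.00 = 685 nm.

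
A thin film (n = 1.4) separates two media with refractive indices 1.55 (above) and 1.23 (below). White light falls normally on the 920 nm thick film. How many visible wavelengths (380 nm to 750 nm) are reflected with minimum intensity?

Top surface (1.55 → 1.4): reflection off a lower-index medium gives no phase shift.
Bottom surface (1.4 → 1.23): reflection off a lower-index medium gives no phase shift.
The two reflections carry the same phase change, so no net offset.
For minimum reflection here: 2 n t = (m + ½) λ.
λ = 2 n t / (m + ½) = 2576 / (m + ½) nm.
m=2: 1030 nm (IR); m=3: 736 nm (visible); m=4: 572 nm (visible); m=5: 468 nm (visible); m=6: 396 nm (visible); m=7: 343 nm (UV).

4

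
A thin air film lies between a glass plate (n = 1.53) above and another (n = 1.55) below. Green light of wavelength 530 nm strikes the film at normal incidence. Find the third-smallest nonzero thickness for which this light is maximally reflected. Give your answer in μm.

Ray reflecting at the top interface goes from n = 1.53 toward n = 1.0: no phase shift.
Ray reflecting at the bottom interface goes from n = 1.0 toward n = 1.55: a half-wave phase shift.
Net: one phase inversion between the two reflected rays.
For maximum reflection here: 2 n t = (m + ½) λ.
The third-smallest nonzero thickness corresponds to m = 2: t = (m + ½) λ / (2 n) = 2.50 × 530 / (2 × 1.0) = 663 nm.

0.663 μm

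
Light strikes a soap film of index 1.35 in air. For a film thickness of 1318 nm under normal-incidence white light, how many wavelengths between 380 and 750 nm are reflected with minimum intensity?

Ray reflecting at the top interface goes from n = 1.0 toward n = 1.35: a half-wave phase shift.
Bottom surface (1.35 → 1.0): reflection off a lower-index medium gives no phase shift.
Net: one phase inversion between the two reflected rays.
With one net inversion, destructive interference in reflection requires 2 n t = m λ.
λ = 2 n t / m = 3559 / m nm.
m=4: 890 nm (IR); m=5: 712 nm (visible); m=6: 593 nm (visible); m=7: 508 nm (visible); m=8: 445 nm (visible); m=9: 395 nm (visible); m=10: 356 nm (UV).

5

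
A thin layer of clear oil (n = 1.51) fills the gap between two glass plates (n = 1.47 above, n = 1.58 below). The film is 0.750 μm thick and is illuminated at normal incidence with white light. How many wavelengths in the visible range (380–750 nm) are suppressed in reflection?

At the upper boundary (n = 1.47 to n = 1.51) the reflected ray undergoes a half-wave phase shift.
Ray reflecting at the bottom interface goes from n = 1.51 toward n = 1.58: a half-wave phase shift.
The two reflections carry the same phase change, so no net offset.
With no net inversion, destructive interference in reflection requires 2 n t = (m + ½) λ.
λ = 2 n t / (m + ½) = 2265 / (m + ½) nm.
m=2: 906 nm (IR); m=3: 647 nm (visible); m=4: 503 nm (visible); m=5: 412 nm (visible); m=6: 348 nm (UV).

3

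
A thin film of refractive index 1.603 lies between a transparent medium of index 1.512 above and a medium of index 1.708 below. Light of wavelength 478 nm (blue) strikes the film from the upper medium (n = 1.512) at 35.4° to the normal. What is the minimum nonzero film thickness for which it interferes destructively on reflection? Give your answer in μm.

0.0890 μm

Top surface (1.512 → 1.603): reflection off a higher-index medium gives a half-wave phase shift.
Ray reflecting at the bottom interface goes from n = 1.603 toward n = 1.708: a half-wave phase shift.
Zero or two π shifts → no net half-wave offset.
For minimum reflection here: 2 n t cos θ_r = (m + ½) λ.
Snell's law: 1.512 sin 35.4° = 1.603 sin θ_r → sin θ_r = 0.546, cos θ_r = 0.838.
Minimum at m = 0: t = λ / (4 n cos θ_r) = 478 / (4 × 1.603 × 0.838) = 89.0 nm.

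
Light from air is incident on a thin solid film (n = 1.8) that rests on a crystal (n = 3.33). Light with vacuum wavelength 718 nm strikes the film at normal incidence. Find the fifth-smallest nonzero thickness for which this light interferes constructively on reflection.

997 nm

Top surface (1.0 → 1.8): reflection off a higher-index medium gives a half-wave phase shift.
At the lower boundary (n = 1.8 to n = 3.33) the reflected ray undergoes a half-wave phase shift.
The two reflections carry the same phase change, so no net offset.
For maximum reflection here: 2 n t = m λ.
The fifth-smallest nonzero thickness corresponds to m = 5: t = m λ / (2 n) = 5.00 × 718 / (2 × 1.8) = 997 nm.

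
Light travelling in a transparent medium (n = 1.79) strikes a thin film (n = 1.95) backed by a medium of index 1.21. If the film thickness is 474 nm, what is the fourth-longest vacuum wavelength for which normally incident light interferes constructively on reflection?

528 nm

Top surface (1.79 → 1.95): reflection off a higher-index medium gives a half-wave phase shift.
At the lower boundary (n = 1.95 to n = 1.21) the reflected ray undergoes no phase shift.
Exactly one π shift → a net half-wave offset.
So the condition for constructive reflection is 2 n t = (m + ½) λ.
λ = 2 n t / (m + ½). The fourth-longest wavelength is m = 3: λ = 2 × 1.95 × 474 / 3.50 = 528 nm.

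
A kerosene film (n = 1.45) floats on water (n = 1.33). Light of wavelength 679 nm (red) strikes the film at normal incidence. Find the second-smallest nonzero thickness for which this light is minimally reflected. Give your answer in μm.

0.468 μm

At the upper boundary (n = 1.0 to n = 1.45) the reflected ray undergoes a half-wave phase shift.
Bottom surface (1.45 → 1.33): reflection off a lower-index medium gives no phase shift.
Exactly one π shift → a net half-wave offset.
For minimum reflection here: 2 n t = m λ.
The second-smallest nonzero thickness corresponds to m = 2: t = m λ / (2 n) = 2.00 × 679 / (2 × 1.45) = 468 nm.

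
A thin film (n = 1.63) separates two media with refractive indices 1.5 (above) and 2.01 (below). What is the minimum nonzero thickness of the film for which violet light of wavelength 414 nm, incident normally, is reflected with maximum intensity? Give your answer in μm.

At the upper boundary (n = 1.5 to n = 1.63) the reflected ray undergoes a half-wave phase shift.
Bottom surface (1.63 → 2.01): reflection off a higher-index medium gives a half-wave phase shift.
The two reflections carry the same phase change, so no net offset.
With no net inversion, constructive interference in reflection requires 2 n t = m λ.
Minimum nonzero at m = 1: t = λ / (2 n) = 414 / (2 × 1.63) = 127 nm.

0.127 μm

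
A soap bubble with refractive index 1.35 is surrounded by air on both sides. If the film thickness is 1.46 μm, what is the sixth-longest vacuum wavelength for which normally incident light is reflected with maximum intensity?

717 nm

At the upper boundary (n = 1.0 to n = 1.35) the reflected ray undergoes a half-wave phase shift.
At the lower boundary (n = 1.35 to n = 1.0) the reflected ray undergoes no phase shift.
Net: one phase inversion between the two reflected rays.
For strong reflection here: 2 n t = (m + ½) λ.
λ = 2 n t / (m + ½). The sixth-longest wavelength is m = 5: λ = 2 × 1.35 × 1460 / 5.50 = 717 nm.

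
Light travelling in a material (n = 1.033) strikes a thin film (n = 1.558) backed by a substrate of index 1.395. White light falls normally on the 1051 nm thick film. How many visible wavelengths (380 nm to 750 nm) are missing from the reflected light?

4

Ray reflecting at the top interface goes from n = 1.033 toward n = 1.558: a half-wave phase shift.
Ray reflecting at the bottom interface goes from n = 1.558 toward n = 1.395: no phase shift.
Net: one phase inversion between the two reflected rays.
With one net inversion, destructive interference in reflection requires 2 n t = m λ.
λ = 2 n t / m = 3275 / m nm.
m=4: 819 nm (IR); m=5: 655 nm (visible); m=6: 546 nm (visible); m=7: 468 nm (visible); m=8: 409 nm (visible); m=9: 364 nm (UV).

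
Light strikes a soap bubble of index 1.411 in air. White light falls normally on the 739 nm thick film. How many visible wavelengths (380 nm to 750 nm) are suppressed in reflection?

Ray reflecting at the top interface goes from n = 1.0 toward n = 1.411: a half-wave phase shift.
At the lower boundary (n = 1.411 to n = 1.0) the reflected ray undergoes no phase shift.
Exactly one π shift → a net half-wave offset.
With one net inversion, destructive interference in reflection requires 2 n t = m λ.
λ = 2 n t / m = 2085 / m nm.
m=2: 1043 nm (IR); m=3: 695 nm (visible); m=4: 521 nm (visible); m=5: 417 nm (visible); m=6: 348 nm (UV).

3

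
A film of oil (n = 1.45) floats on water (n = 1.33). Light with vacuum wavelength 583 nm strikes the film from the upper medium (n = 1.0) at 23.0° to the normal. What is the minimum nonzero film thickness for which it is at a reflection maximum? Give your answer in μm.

0.104 μm

At the upper boundary (n = 1.0 to n = 1.45) the reflected ray undergoes a half-wave phase shift.
Bottom surface (1.45 → 1.33): reflection off a lower-index medium gives no phase shift.
Exactly one π shift → a net half-wave offset.
With one net inversion, constructive interference in reflection requires 2 n t cos θ_r = (m + ½) λ.
Snell's law: 1.0 sin 23.0° = 1.45 sin θ_r → sin θ_r = 0.269, cos θ_r = 0.963.
Minimum at m = 0: t = λ / (4 n cos θ_r) = 583 / (4 × 1.45 × 0.963) = 104 nm.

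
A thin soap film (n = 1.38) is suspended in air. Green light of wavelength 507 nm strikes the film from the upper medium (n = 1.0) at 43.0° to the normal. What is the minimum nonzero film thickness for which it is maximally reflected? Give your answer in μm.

0.106 μm

At the upper boundary (n = 1.0 to n = 1.38) the reflected ray undergoes a half-wave phase shift.
At the lower boundary (n = 1.38 to n = 1.0) the reflected ray undergoes no phase shift.
The two reflections differ by half a wavelength.
With one net inversion, constructive interference in reflection requires 2 n t cos θ_r = (m + ½) λ.
Snell's law: 1.0 sin 43.0° = 1.38 sin θ_r → sin θ_r = 0.494, cos θ_r = 0.869.
Minimum at m = 0: t = λ / (4 n cos θ_r) = 507 / (4 × 1.38 × 0.869) = 106 nm.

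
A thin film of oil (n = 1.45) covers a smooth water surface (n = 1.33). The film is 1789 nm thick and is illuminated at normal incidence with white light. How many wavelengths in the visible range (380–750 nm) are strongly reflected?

At the upper boundary (n = 1.0 to n = 1.45) the reflected ray undergoes a half-wave phase shift.
Bottom surface (1.45 → 1.33): reflection off a lower-index medium gives no phase shift.
Net: one phase inversion between the two reflected rays.
So the condition for constructive reflection is 2 n t = (m + ½) λ.
λ = 2 n t / (m + ½) = 5188 / (m + ½) nm.
m=6: 798 nm (IR); m=7: 692 nm (visible); m=8: 610 nm (visible); m=9: 546 nm (visible); m=10: 494 nm (visible); m=11: 451 nm (visible); m=12: 415 nm (visible); m=13: 384 nm (visible); m=14: 358 nm (UV).

7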